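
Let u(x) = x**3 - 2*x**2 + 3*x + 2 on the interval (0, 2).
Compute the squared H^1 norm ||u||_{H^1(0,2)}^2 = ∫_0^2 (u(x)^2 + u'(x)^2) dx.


||u||_{H^1}^2 = 6778/105

The H^1 norm (squared) on an interval (0, L) is
  ||u||_{H^1}^2 = ∫_0^L u(x)^2 dx + ∫_0^L u'(x)^2 dx.
Compute u'(x) = 3*x**2 - 4*x + 3.
Then u(x)^2 = x**6 - 4*x**5 + 10*x**4 - 8*x**3 + x**2 + 12*x + 4 and u'(x)^2 = 9*x**4 - 24*x**3 + 34*x**2 - 24*x + 9.
Integrate each monomial from 0 to 2 using ∫_0^2 c·x^n dx = c·2^(n+1)/(n+1):
  ∫_0^2 u(x)^2 dx = ∫_0^2 (x^6 - 4*x^5 + 10*x^4 - 8*x^3 + x^2 + 12*x + 4) dx. Term by term:
    ∫_0^2 x^6 dx = 128/7;  ∫_0^2 -4*x^5 dx = -128/3;  ∫_0^2 10*x^4 dx = 64;
    ∫_0^2 -8*x^3 dx = -32;  ∫_0^2 x^2 dx = 8/3;  ∫_0^2 12*x dx = 24;
    ∫_0^2 4 dx = 8.
  Sum: 128/7 − 128/3 + 64 − 32 + 8/3 + 24 + 8 = 296/7.
  ∫_0^2 u'(x)^2 dx = ∫_0^2 (9*x^4 - 24*x^3 + 34*x^2 - 24*x + 9) dx. Term by term:
    ∫_0^2 9*x^4 dx = 288/5;  ∫_0^2 -24*x^3 dx = -96;  ∫_0^2 34*x^2 dx = 272/3;
    ∫_0^2 -24*x dx = -48;  ∫_0^2 9 dx = 18.
  Sum: 288/5 − 96 + 272/3 − 48 + 18 = 334/15.
Adding: ||u||_{H^1}^2 = 296/7 + 334/15 = 6778/105.


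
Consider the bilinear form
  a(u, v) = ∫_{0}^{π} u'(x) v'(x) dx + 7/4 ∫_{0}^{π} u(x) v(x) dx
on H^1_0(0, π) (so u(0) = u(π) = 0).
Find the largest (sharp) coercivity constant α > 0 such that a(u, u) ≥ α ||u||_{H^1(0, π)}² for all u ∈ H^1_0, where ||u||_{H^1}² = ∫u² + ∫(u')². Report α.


α = 1

Coercivity of a(·,·) on H^1_0(0, π) means a(u, u) ≥ α ||u||_{H^1}² for every u ∈ H^1_0.
The interval has length L = π, and Poincaré/coercivity depend only on L. Here a(u, u) = ∫(u')² + (7/4)·∫u².
Here c = 7/4 ≥ 1, so a(u,u) = ∫(u')² + c∫u² ≥ ∫(u')² + ∫u² = ||u||_{H^1}², i.e. α = 1 works. No larger α is possible: a(u,u) ≥ α||u||_{H^1}² means (1−α)∫(u')² ≥ (α−c)∫u², and for the modes u_n = sin(nπ(x−x₀)/L) (x₀ the left endpoint) one has ∫u_n²/∫(u_n')² = (L/(nπ))² → 0, so a(u_n,u_n)/||u_n||_{H^1}² → 1. Hence the optimal constant is α = 1.
Therefore α = 1.


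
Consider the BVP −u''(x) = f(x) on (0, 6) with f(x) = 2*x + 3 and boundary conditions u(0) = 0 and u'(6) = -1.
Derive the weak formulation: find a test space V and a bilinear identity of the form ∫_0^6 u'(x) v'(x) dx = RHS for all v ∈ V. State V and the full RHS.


V = {v ∈ H^1(0, 6) : v(0) = 0} (test functions vanish at x = 0 where u is specified); weak form: ∫_0^6 u'v' dx = ∫_0^6 (2*x + 3) v dx − v(6) for all v ∈ V.

Multiply both sides by a test function v and integrate from 0 to 6:
  ∫_0^6 −u''(x) v(x) dx = ∫_0^6 f(x) v(x) dx.
Integrate the LHS by parts once:
  ∫_0^6 −u'' v dx = −[u'(x) v(x)]_0^6 + ∫_0^6 u'(x) v'(x) dx.
Thus ∫_0^6 u'(x) v'(x) dx = ∫_0^6 f(x) v(x) dx + [u'(x) v(x)]_0^6.
Choose V so that boundary terms are either known or forced to vanish.
Mixed BC: u(0) = 0 (Dirichlet) and u'(6) = -1 (Neumann). Define V = {v ∈ H^1(0, 6) : v(0) = 0}. Then [u' v]_0^6 = u'(6)·v(6) − u'(0)·0 = − v(6).
Weak formulation: find u (satisfying any essential BC) such that ∫_0^6 u'(x) v'(x) dx = ∫_0^6 f v dx − v(6) for all v ∈ V (Dirichlet at 0 absorbed into V; Neumann datum at x = 6 contributes the boundary term).
Substituting f(x) = 2*x + 3, the right-hand side is ∫_0^6 (2*x + 3) v dx − v(6).


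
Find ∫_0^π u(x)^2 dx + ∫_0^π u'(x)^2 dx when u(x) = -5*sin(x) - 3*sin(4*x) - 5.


||u||_{H^1(0,π)}^2 = 100 + 253*π/2

u'(x) = -5*cos(x) - 12*cos(4*x).
Expand u² and (u')² and integrate term by term on (0, π), using: for integers n ≥ 1, ∫_0^π sin²(nx) dx = ∫_0^π cos²(nx) dx = π/2; for n ≠ n', ∫_0^π sin(nx)sin(n'x) dx = ∫_0^π cos(nx)cos(n'x) dx = 0; and by product-to-sum, ∫_0^π sin(nx)cos(n'x) dx = ½∫_0^π [sin((n+n')x) + sin((n−n')x)] dx, which is 0 when n+n' is even and 2n/(n²−n'²) when n+n' is odd (it need not vanish on (0, π)). For the constant mode: ∫_0^π 1 dx = π, ∫_0^π cos(nx) dx = 0, ∫_0^π sin(nx) dx = (1−(−1)^n)/n.
  u² squared terms: (-5)²·∫1 dx = 25·π = 25*π;  (-5)²·∫sin(x)² dx = 25·π/2 = 25*π/2;  (-3)²·∫sin(4x)² dx = 9·π/2 = 9*π/2.
  u² cross terms: 2·(-5)·(-5)·∫1·sin(x) dx = 50·(2) = 100;  2·(-5)·(-3)·∫1·sin(4x) dx = 30·(0) = 0;  2·(-5)·(-3)·∫sin(x)·sin(4x) dx = 30·(0) = 0.
  So ∫_0^π u² dx = 25*π + 25*π/2 + 9*π/2 + 100 + 0 + 0 = 100 + 42*π.
  (u')² squared terms: (-12)²·∫cos(4x)² dx = 144·π/2 = 72*π;  (-5)²·∫cos(x)² dx = 25·π/2 = 25*π/2.
  (u')² cross terms: 2·(-12)·(-5)·∫cos(4x)·cos(x) dx = 120·(0) = 0.
  So ∫_0^π (u')² dx = 72*π + 25*π/2 + 0 = 169*π/2.
||u||_{H^1}^2 = (100 + 42*π) + (169*π/2) = 100 + 253*π/2.


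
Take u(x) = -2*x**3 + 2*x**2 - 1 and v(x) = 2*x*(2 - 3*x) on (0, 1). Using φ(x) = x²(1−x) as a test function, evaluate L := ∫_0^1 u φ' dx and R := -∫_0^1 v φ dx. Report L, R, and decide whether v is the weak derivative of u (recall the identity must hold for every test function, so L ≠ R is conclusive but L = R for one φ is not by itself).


LHS = 0, RHS = 0. Yes, v = u' weakly.

u(x) = -2*x**3 + 2*x**2 - 1, classical derivative u'(x) = -6*x**2 + 4*x.
φ(x) = x²(1−x), so φ'(x) = x*(2 - 3*x).
Note φ(0) = φ(1) = 0, so the boundary term u·φ vanishes.
LHS = ∫_0^1 u(x) φ'(x) dx = ∫_0^1 (6*x^5 - 10*x^4 + 4*x^3 + 3*x^2 - 2*x) dx. Term by term:
  ∫_0^1 6*x^5 dx = 1;  ∫_0^1 -10*x^4 dx = -2;  ∫_0^1 4*x^3 dx = 1;
  ∫_0^1 3*x^2 dx = 1;  ∫_0^1 -2*x dx = -1.
Sum: 1 − 2 + 1 + 1 − 1 = 0.
So LHS = 0.
∫_0^1 v(x) φ(x) dx = ∫_0^1 (6*x^5 - 10*x^4 + 4*x^3) dx. Term by term:
  ∫_0^1 6*x^5 dx = 1;  ∫_0^1 -10*x^4 dx = -2;  ∫_0^1 4*x^3 dx = 1.
Sum: 1 − 2 + 1 = 0.
So RHS = -∫_0^1 v(x) φ(x) dx = 0.
LHS = RHS, so the identity holds for this test φ.
Moreover u is smooth here and v(x) = u'(x) = -6*x**2 + 4*x pointwise, so the identity holds for every test function. Hence v is the weak derivative of u.


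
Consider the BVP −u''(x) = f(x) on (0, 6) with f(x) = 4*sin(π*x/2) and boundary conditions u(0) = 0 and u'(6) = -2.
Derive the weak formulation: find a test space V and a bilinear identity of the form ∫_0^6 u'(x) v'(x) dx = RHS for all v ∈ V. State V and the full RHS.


V = {v ∈ H^1(0, 6) : v(0) = 0} (test functions vanish at x = 0 where u is specified); weak form: ∫_0^6 u'v' dx = ∫_0^6 (4*sin(π*x/2)) v dx − 2·v(6) for all v ∈ V.

Multiply both sides by a test function v and integrate from 0 to 6:
  ∫_0^6 −u''(x) v(x) dx = ∫_0^6 f(x) v(x) dx.
Integrate the LHS by parts once:
  ∫_0^6 −u'' v dx = −[u'(x) v(x)]_0^6 + ∫_0^6 u'(x) v'(x) dx.
Thus ∫_0^6 u'(x) v'(x) dx = ∫_0^6 f(x) v(x) dx + [u'(x) v(x)]_0^6.
Choose V so that boundary terms are either known or forced to vanish.
Mixed BC: u(0) = 0 (Dirichlet) and u'(6) = -2 (Neumann). Define V = {v ∈ H^1(0, 6) : v(0) = 0}. Then [u' v]_0^6 = u'(6)·v(6) − u'(0)·0 = − 2·v(6).
Weak formulation: find u (satisfying any essential BC) such that ∫_0^6 u'(x) v'(x) dx = ∫_0^6 f v dx − 2·v(6) for all v ∈ V (Dirichlet at 0 absorbed into V; Neumann datum at x = 6 contributes the boundary term).
Substituting f(x) = 4*sin(π*x/2), the right-hand side is ∫_0^6 (4*sin(π*x/2)) v dx − 2·v(6).


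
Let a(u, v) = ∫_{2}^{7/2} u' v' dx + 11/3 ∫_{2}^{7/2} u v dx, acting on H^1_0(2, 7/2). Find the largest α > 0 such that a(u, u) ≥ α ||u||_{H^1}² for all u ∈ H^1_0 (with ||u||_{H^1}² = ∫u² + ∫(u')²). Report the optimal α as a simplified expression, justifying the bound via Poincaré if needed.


α = 1

Coercivity of a(·,·) on H^1_0(2, 7/2) means a(u, u) ≥ α ||u||_{H^1}² for every u ∈ H^1_0.
The interval has length L = 3/2, and Poincaré/coercivity depend only on L. Here a(u, u) = ∫(u')² + (11/3)·∫u².
Here c = 11/3 ≥ 1, so a(u,u) = ∫(u')² + c∫u² ≥ ∫(u')² + ∫u² = ||u||_{H^1}², i.e. α = 1 works. No larger α is possible: a(u,u) ≥ α||u||_{H^1}² means (1−α)∫(u')² ≥ (α−c)∫u², and for the modes u_n = sin(nπ(x−x₀)/L) (x₀ the left endpoint) one has ∫u_n²/∫(u_n')² = (L/(nπ))² → 0, so a(u_n,u_n)/||u_n||_{H^1}² → 1. Hence the optimal constant is α = 1.
Therefore α = 1.


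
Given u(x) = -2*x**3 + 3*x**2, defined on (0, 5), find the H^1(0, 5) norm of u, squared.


||u||_{H^1}^2 = 222375/7

The H^1 norm (squared) on an interval (0, L) is
  ||u||_{H^1}^2 = ∫_0^L u(x)^2 dx + ∫_0^L u'(x)^2 dx.
Compute u'(x) = -6*x**2 + 6*x.
Then u(x)^2 = 4*x**6 - 12*x**5 + 9*x**4 and u'(x)^2 = 36*x**4 - 72*x**3 + 36*x**2.
Integrate each monomial from 0 to 5 using ∫_0^5 c·x^n dx = c·5^(n+1)/(n+1):
  ∫_0^5 u(x)^2 dx = ∫_0^5 (4*x^6 - 12*x^5 + 9*x^4) dx. Term by term:
    ∫_0^5 4*x^6 dx = 312500/7;  ∫_0^5 -12*x^5 dx = -31250;  ∫_0^5 9*x^4 dx = 5625.
  Sum: 312500/7 − 31250 + 5625 = 133125/7.
  ∫_0^5 u'(x)^2 dx = ∫_0^5 (36*x^4 - 72*x^3 + 36*x^2) dx. Term by term:
    ∫_0^5 36*x^4 dx = 22500;  ∫_0^5 -72*x^3 dx = -11250;  ∫_0^5 36*x^2 dx = 1500.
  Sum: 22500 − 11250 + 1500 = 12750.
Adding: ||u||_{H^1}^2 = 133125/7 + 12750 = 222375/7.


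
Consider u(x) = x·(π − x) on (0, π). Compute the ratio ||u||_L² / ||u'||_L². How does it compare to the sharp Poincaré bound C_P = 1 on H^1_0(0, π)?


||u||_L² / ||u'||_L² = sqrt(10)*π/10 < C_P = 1.

u(x) = x·(π − x), so u'(x) = π - 2*x.
u(x) = x·(π − x) vanishes at x = 0 and x = π, so u ∈ H^1_0(0, π). Differentiate via the product rule and integrate the resulting polynomials term by term.
  ∫_0^π u² dx = ∫_0^π (x^4 - 2*π*x^3 + π^2*x^2) dx. Term by term:
    ∫_0^π x^4 dx = π^5/5;  ∫_0^π -2*π*x^3 dx = -π^5/2;  ∫_0^π π^2*x^2 dx = π^5/3.
  Sum: π^5/5 − π^5/2 + π^5/3 = π^5/30.
  ∫_0^π (u')² dx = ∫_0^π (4*x^2 - 4*π*x + π^2) dx. Term by term:
    ∫_0^π 4*x^2 dx = 4*π^3/3;  ∫_0^π -4*π*x dx = -2*π^3;  ∫_0^π π^2 dx = π^3.
  Sum: 4*π^3/3 − 2*π^3 + π^3 = π^3/3.
∫_0^π u² dx = π^5/30, so ||u||_L² = sqrt(30)*π^(5/2)/30.
∫_0^π (u')² dx = π^3/3, so ||u'||_L² = sqrt(3)*π^(3/2)/3.
Ratio ||u||_L² / ||u'||_L² = sqrt(10)*π/10.
Sharp Poincaré constant on H^1_0(0, π) is C_P = L/π = 1, achieved by sin(x).
A polynomial bump cannot attain the sharp Poincaré constant (only the first sine eigenfunction does), so the ratio is strictly less than C_P, consistent with ||u||_L² ≤ C_P ||u'||_L².


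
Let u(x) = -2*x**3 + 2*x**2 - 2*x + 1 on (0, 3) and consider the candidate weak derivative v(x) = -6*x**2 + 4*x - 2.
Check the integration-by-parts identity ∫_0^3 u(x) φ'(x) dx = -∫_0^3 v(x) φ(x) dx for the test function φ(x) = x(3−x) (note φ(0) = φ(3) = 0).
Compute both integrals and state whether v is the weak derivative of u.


LHS = 549/10, RHS = 549/10. Yes, v = u' weakly.

u(x) = -2*x**3 + 2*x**2 - 2*x + 1, classical derivative u'(x) = -6*x**2 + 4*x - 2.
φ(x) = x(3−x), so φ'(x) = 3 - 2*x.
Note φ(0) = φ(3) = 0, so the boundary term u·φ vanishes.
LHS = ∫_0^3 u(x) φ'(x) dx = ∫_0^3 (4*x^4 - 10*x^3 + 10*x^2 - 8*x + 3) dx. Term by term:
  ∫_0^3 4*x^4 dx = 972/5;  ∫_0^3 -10*x^3 dx = -405/2;  ∫_0^3 10*x^2 dx = 90;
  ∫_0^3 -8*x dx = -36;  ∫_0^3 3 dx = 9.
Sum: 972/5 − 405/2 + 90 − 36 + 9 = 549/10.
So LHS = 549/10.
∫_0^3 v(x) φ(x) dx = ∫_0^3 (6*x^4 - 22*x^3 + 14*x^2 - 6*x) dx. Term by term:
  ∫_0^3 6*x^4 dx = 1458/5;  ∫_0^3 -22*x^3 dx = -891/2;  ∫_0^3 14*x^2 dx = 126;
  ∫_0^3 -6*x dx = -27.
Sum: 1458/5 − 891/2 + 126 − 27 = -549/10.
So RHS = -∫_0^3 v(x) φ(x) dx = 549/10.
LHS = RHS, so the identity holds for this test φ.
Moreover u is smooth here and v(x) = u'(x) = -6*x**2 + 4*x - 2 pointwise, so the identity holds for every test function. Hence v is the weak derivative of u.


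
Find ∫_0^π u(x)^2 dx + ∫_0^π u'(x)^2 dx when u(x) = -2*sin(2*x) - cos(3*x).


||u||_{H^1(0,π)}^2 = -32 + 15*π

u'(x) = 3*sin(3*x) - 4*cos(2*x).
Expand u² and (u')² and integrate term by term on (0, π), using: for integers n ≥ 1, ∫_0^π sin²(nx) dx = ∫_0^π cos²(nx) dx = π/2; for n ≠ n', ∫_0^π sin(nx)sin(n'x) dx = ∫_0^π cos(nx)cos(n'x) dx = 0; and by product-to-sum, ∫_0^π sin(nx)cos(n'x) dx = ½∫_0^π [sin((n+n')x) + sin((n−n')x)] dx, which is 0 when n+n' is even and 2n/(n²−n'²) when n+n' is odd (it need not vanish on (0, π)).
  u² squared terms: (-1)²·∫cos(3x)² dx = 1·π/2 = π/2;  (-2)²·∫sin(2x)² dx = 4·π/2 = 2*π.
  u² cross terms: 2·(-1)·(-2)·∫cos(3x)·sin(2x) dx = 4·(-4/5) = -16/5.
  So ∫_0^π u² dx = π/2 + 2*π − 16/5 = -16/5 + 5*π/2.
  (u')² squared terms: (-4)²·∫cos(2x)² dx = 16·π/2 = 8*π;  (3)²·∫sin(3x)² dx = 9·π/2 = 9*π/2.
  (u')² cross terms: 2·(-4)·(3)·∫cos(2x)·sin(3x) dx = -24·(6/5) = -144/5.
  So ∫_0^π (u')² dx = 8*π + 9*π/2 − 144/5 = -144/5 + 25*π/2.
||u||_{H^1}^2 = (-16/5 + 5*π/2) + (-144/5 + 25*π/2) = -32 + 15*π.


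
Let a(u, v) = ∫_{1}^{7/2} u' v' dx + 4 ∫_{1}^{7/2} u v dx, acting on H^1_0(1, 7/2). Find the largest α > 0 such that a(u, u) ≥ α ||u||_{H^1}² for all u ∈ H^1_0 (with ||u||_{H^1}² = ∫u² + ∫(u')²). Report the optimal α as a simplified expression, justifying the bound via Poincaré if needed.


α = 1

Coercivity of a(·,·) on H^1_0(1, 7/2) means a(u, u) ≥ α ||u||_{H^1}² for every u ∈ H^1_0.
The interval has length L = 5/2, and Poincaré/coercivity depend only on L. Here a(u, u) = ∫(u')² + (4)·∫u².
Here c = 4 ≥ 1, so a(u,u) = ∫(u')² + c∫u² ≥ ∫(u')² + ∫u² = ||u||_{H^1}², i.e. α = 1 works. No larger α is possible: a(u,u) ≥ α||u||_{H^1}² means (1−α)∫(u')² ≥ (α−c)∫u², and for the modes u_n = sin(nπ(x−x₀)/L) (x₀ the left endpoint) one has ∫u_n²/∫(u_n')² = (L/(nπ))² → 0, so a(u_n,u_n)/||u_n||_{H^1}² → 1. Hence the optimal constant is α = 1.
Therefore α = 1.


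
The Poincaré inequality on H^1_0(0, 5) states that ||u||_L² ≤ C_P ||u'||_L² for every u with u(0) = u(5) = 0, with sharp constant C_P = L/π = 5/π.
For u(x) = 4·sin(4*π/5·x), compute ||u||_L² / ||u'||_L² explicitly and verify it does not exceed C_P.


||u||_L² / ||u'||_L² = 5/(4*π) < C_P = 5/π.

u(x) = 4·sin(4*π/5·x), so u'(x) = 16*π*cos(4*π*x/5)/5.
Writing u(x) = A·sin(kπx/L) with A = 4 and k = 4, use ∫_0^L sin²(kπx/L) dx = L/2 and ∫_0^L cos²(kπx/L) dx = L/2.
u² = 16·sin²(4*π/5·x) and (u')² = 256*π^2/25·cos²(4*π/5·x), and each of sin², cos² integrates to L/2 = 5/2 over (0, 5).
∫_0^5 u² dx = 40, so ||u||_L² = 2*sqrt(10).
∫_0^5 (u')² dx = 128*π^2/5, so ||u'||_L² = 8*sqrt(10)*π/5.
Ratio ||u||_L² / ||u'||_L² = 5/(4*π).
Sharp Poincaré constant on H^1_0(0, 5) is C_P = L/π = 5/π, achieved by sin(π/5·x).
This is the k = 4 harmonic; the ratio L/(kπ) is strictly less than C_P = L/π, consistent with the sharp inequality ||u||_L² ≤ C_P ||u'||_L².


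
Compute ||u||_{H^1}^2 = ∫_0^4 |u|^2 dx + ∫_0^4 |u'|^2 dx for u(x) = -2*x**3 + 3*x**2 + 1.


||u||_{H^1}^2 = 44956/7

The H^1 norm (squared) on an interval (0, L) is
  ||u||_{H^1}^2 = ∫_0^L u(x)^2 dx + ∫_0^L u'(x)^2 dx.
Compute u'(x) = -6*x**2 + 6*x.
Then u(x)^2 = 4*x**6 - 12*x**5 + 9*x**4 - 4*x**3 + 6*x**2 + 1 and u'(x)^2 = 36*x**4 - 72*x**3 + 36*x**2.
Integrate each monomial from 0 to 4 using ∫_0^4 c·x^n dx = c·4^(n+1)/(n+1):
  ∫_0^4 u(x)^2 dx = ∫_0^4 (4*x^6 - 12*x^5 + 9*x^4 - 4*x^3 + 6*x^2 + 1) dx. Term by term:
    ∫_0^4 4*x^6 dx = 65536/7;  ∫_0^4 -12*x^5 dx = -8192;  ∫_0^4 9*x^4 dx = 9216/5;
    ∫_0^4 -4*x^3 dx = -256;  ∫_0^4 6*x^2 dx = 128;  ∫_0^4 1 dx = 4.
  Sum: 65536/7 − 8192 + 9216/5 − 256 + 128 + 4 = 101132/35.
  ∫_0^4 u'(x)^2 dx = ∫_0^4 (36*x^4 - 72*x^3 + 36*x^2) dx. Term by term:
    ∫_0^4 36*x^4 dx = 36864/5;  ∫_0^4 -72*x^3 dx = -4608;  ∫_0^4 36*x^2 dx = 768.
  Sum: 36864/5 − 4608 + 768 = 17664/5.
Adding: ||u||_{H^1}^2 = 101132/35 + 17664/5 = 44956/7.


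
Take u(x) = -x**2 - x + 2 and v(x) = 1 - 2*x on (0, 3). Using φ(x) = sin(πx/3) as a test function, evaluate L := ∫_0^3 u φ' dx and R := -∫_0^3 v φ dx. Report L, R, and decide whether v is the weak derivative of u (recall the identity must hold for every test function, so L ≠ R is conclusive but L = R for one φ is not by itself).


LHS = 24/π, RHS = 12/π. No, v is not the weak derivative of u.

u(x) = -x**2 - x + 2, classical derivative u'(x) = -2*x - 1.
φ(x) = sin(πx/3), so φ'(x) = π*cos(π*x/3)/3.
Note φ(0) = φ(3) = 0, so the boundary term u·φ vanishes.
LHS = ∫_0^3 u(x) φ'(x) dx = ∫_0^3 (-π*x^2*cos(π*x/3)/3 - π*x*cos(π*x/3)/3 + 2*π*cos(π*x/3)/3) dx. Term by term:
  ∫_0^3 2*π*cos(π*x/3)/3 dx = 0;  ∫_0^3 -π*x*cos(π*x/3)/3 dx = 6/π;  ∫_0^3 -π*x^2*cos(π*x/3)/3 dx = 18/π.
Sum: 0 + 6/π + 18/π = 24/π.
So LHS = 24/π.
∫_0^3 v(x) φ(x) dx = ∫_0^3 (-2*x*sin(π*x/3) + sin(π*x/3)) dx. Term by term:
  ∫_0^3 -2*x*sin(π*x/3) dx = -18/π;  ∫_0^3 sin(π*x/3) dx = 6/π.
Sum: -18/π + 6/π = -12/π.
So RHS = -∫_0^3 v(x) φ(x) dx = 12/π.
LHS − RHS = 12/π ≠ 0, so the identity fails.
(For a valid weak derivative the identity must hold for EVERY test function, in particular this one. The failure shows v is NOT the weak derivative of u.)
Correct weak derivative would be u'(x) = -2*x - 1.


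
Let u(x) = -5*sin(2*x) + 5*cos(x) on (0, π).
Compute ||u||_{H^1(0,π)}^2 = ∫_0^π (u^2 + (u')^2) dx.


||u||_{H^1(0,π)}^2 = -400/3 + 175*π/2

u'(x) = -5*sin(x) - 10*cos(2*x).
Expand u² and (u')² and integrate term by term on (0, π), using: for integers n ≥ 1, ∫_0^π sin²(nx) dx = ∫_0^π cos²(nx) dx = π/2; for n ≠ n', ∫_0^π sin(nx)sin(n'x) dx = ∫_0^π cos(nx)cos(n'x) dx = 0; and by product-to-sum, ∫_0^π sin(nx)cos(n'x) dx = ½∫_0^π [sin((n+n')x) + sin((n−n')x)] dx, which is 0 when n+n' is even and 2n/(n²−n'²) when n+n' is odd (it need not vanish on (0, π)).
  u² squared terms: (-5)²·∫sin(2x)² dx = 25·π/2 = 25*π/2;  (5)²·∫cos(x)² dx = 25·π/2 = 25*π/2.
  u² cross terms: 2·(-5)·(5)·∫sin(2x)·cos(x) dx = -50·(4/3) = -200/3.
  So ∫_0^π u² dx = 25*π/2 + 25*π/2 − 200/3 = -200/3 + 25*π.
  (u')² squared terms: (-10)²·∫cos(2x)² dx = 100·π/2 = 50*π;  (-5)²·∫sin(x)² dx = 25·π/2 = 25*π/2.
  (u')² cross terms: 2·(-10)·(-5)·∫cos(2x)·sin(x) dx = 100·(-2/3) = -200/3.
  So ∫_0^π (u')² dx = 50*π + 25*π/2 − 200/3 = -200/3 + 125*π/2.
||u||_{H^1}^2 = (-200/3 + 25*π) + (-200/3 + 125*π/2) = -400/3 + 175*π/2.


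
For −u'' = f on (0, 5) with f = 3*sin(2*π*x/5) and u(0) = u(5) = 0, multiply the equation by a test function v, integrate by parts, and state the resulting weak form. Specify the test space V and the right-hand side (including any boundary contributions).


V = H^1_0(0, 5) (so v(0) = v(5) = 0); weak form: ∫_0^5 u'v' dx = ∫_0^5 (3*sin(2*π*x/5)) v dx for all v ∈ V.

Multiply both sides by a test function v and integrate from 0 to 5:
  ∫_0^5 −u''(x) v(x) dx = ∫_0^5 f(x) v(x) dx.
Integrate the LHS by parts once:
  ∫_0^5 −u'' v dx = −[u'(x) v(x)]_0^5 + ∫_0^5 u'(x) v'(x) dx.
Thus ∫_0^5 u'(x) v'(x) dx = ∫_0^5 f(x) v(x) dx + [u'(x) v(x)]_0^5.
Choose V so that boundary terms are either known or forced to vanish.
u is Dirichlet: u(0) = u(5) = 0. Let V = H^1_0(0, 5); then v(0) = v(5) = 0, and [u' v]_0^5 = 0.
Weak formulation: find u (satisfying any essential BC) such that ∫_0^5 u'(x) v'(x) dx = ∫_0^5 f v dx for all v ∈ V.
Substituting f(x) = 3*sin(2*π*x/5), the right-hand side is ∫_0^5 (3*sin(2*π*x/5)) v dx.


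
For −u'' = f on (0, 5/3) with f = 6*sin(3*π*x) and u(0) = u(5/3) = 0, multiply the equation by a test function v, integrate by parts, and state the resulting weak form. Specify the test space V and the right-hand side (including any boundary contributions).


V = H^1_0(0, 5/3) (so v(0) = v(5/3) = 0); weak form: ∫_0^5/3 u'v' dx = ∫_0^5/3 (6*sin(3*π*x)) v dx for all v ∈ V.

Multiply both sides by a test function v and integrate from 0 to 5/3:
  ∫_0^5/3 −u''(x) v(x) dx = ∫_0^5/3 f(x) v(x) dx.
Integrate the LHS by parts once:
  ∫_0^5/3 −u'' v dx = −[u'(x) v(x)]_0^5/3 + ∫_0^5/3 u'(x) v'(x) dx.
Thus ∫_0^5/3 u'(x) v'(x) dx = ∫_0^5/3 f(x) v(x) dx + [u'(x) v(x)]_0^5/3.
Choose V so that boundary terms are either known or forced to vanish.
u is Dirichlet: u(0) = u(5/3) = 0. Let V = H^1_0(0, 5/3); then v(0) = v(5/3) = 0, and [u' v]_0^5/3 = 0.
Weak formulation: find u (satisfying any essential BC) such that ∫_0^5/3 u'(x) v'(x) dx = ∫_0^5/3 f v dx for all v ∈ V.
Substituting f(x) = 6*sin(3*π*x), the right-hand side is ∫_0^5/3 (6*sin(3*π*x)) v dx.


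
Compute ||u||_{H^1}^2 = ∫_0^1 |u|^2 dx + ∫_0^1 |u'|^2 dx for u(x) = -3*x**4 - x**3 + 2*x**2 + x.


||u||_{H^1}^2 = 47/4

The H^1 norm (squared) on an interval (0, L) is
  ||u||_{H^1}^2 = ∫_0^L u(x)^2 dx + ∫_0^L u'(x)^2 dx.
Compute u'(x) = -12*x**3 - 3*x**2 + 4*x + 1.
Then u(x)^2 = 9*x**8 + 6*x**7 - 11*x**6 - 10*x**5 + 2*x**4 + 4*x**3 + x**2 and u'(x)^2 = 144*x**6 + 72*x**5 - 87*x**4 - 48*x**3 + 10*x**2 + 8*x + 1.
Integrate each monomial from 0 to 1 using ∫_0^1 c·x^n dx = c·1^(n+1)/(n+1):
  ∫_0^1 u(x)^2 dx = ∫_0^1 (9*x^8 + 6*x^7 - 11*x^6 - 10*x^5 + 2*x^4 + 4*x^3 + x^2) dx. Term by term:
    ∫_0^1 9*x^8 dx = 1;  ∫_0^1 6*x^7 dx = 3/4;  ∫_0^1 -11*x^6 dx = -11/7;
    ∫_0^1 -10*x^5 dx = -5/3;  ∫_0^1 2*x^4 dx = 2/5;  ∫_0^1 4*x^3 dx = 1;
    ∫_0^1 x^2 dx = 1/3.
  Sum: 1 + 3/4 − 11/7 − 5/3 + 2/5 + 1 + 1/3 = 103/420.
  ∫_0^1 u'(x)^2 dx = ∫_0^1 (144*x^6 + 72*x^5 - 87*x^4 - 48*x^3 + 10*x^2 + 8*x + 1) dx. Term by term:
    ∫_0^1 144*x^6 dx = 144/7;  ∫_0^1 72*x^5 dx = 12;  ∫_0^1 -87*x^4 dx = -87/5;
    ∫_0^1 -48*x^3 dx = -12;  ∫_0^1 10*x^2 dx = 10/3;  ∫_0^1 8*x dx = 4;
    ∫_0^1 1 dx = 1.
  Sum: 144/7 + 12 − 87/5 − 12 + 10/3 + 4 + 1 = 1208/105.
Adding: ||u||_{H^1}^2 = 103/420 + 1208/105 = 47/4.


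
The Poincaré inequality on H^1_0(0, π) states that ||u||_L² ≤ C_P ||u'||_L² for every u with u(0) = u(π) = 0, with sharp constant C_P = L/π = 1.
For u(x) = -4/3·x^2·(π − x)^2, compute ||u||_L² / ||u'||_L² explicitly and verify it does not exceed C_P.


||u||_L² / ||u'||_L² = sqrt(3)*π/6 < C_P = 1.

u(x) = -4/3·x^2·(π − x)^2, so u'(x) = 8*x*(x*(π - x) - (x - π)^2)/3.
u(x) = -4/3·x^2·(π − x)^2 vanishes at x = 0 and x = π, so u ∈ H^1_0(0, π). Differentiate via the product rule and integrate the resulting polynomials term by term.
  ∫_0^π u² dx = ∫_0^π (16*x^8/9 - 64*π*x^7/9 + 32*π^2*x^6/3 - 64*π^3*x^5/9 + 16*π^4*x^4/9) dx. Term by term:
    ∫_0^π 16*x^8/9 dx = 16*π^9/81;  ∫_0^π -64*π*x^7/9 dx = -8*π^9/9;  ∫_0^π 32*π^2*x^6/3 dx = 32*π^9/21;
    ∫_0^π -64*π^3*x^5/9 dx = -32*π^9/27;  ∫_0^π 16*π^4*x^4/9 dx = 16*π^9/45.
  Sum: 16*π^9/81 − 8*π^9/9 + 32*π^9/21 − 32*π^9/27 + 16*π^9/45 = 8*π^9/2835.
  ∫_0^π (u')² dx = ∫_0^π (256*x^6/9 - 256*π*x^5/3 + 832*π^2*x^4/9 - 128*π^3*x^3/3 + 64*π^4*x^2/9) dx. Term by term:
    ∫_0^π 256*x^6/9 dx = 256*π^7/63;  ∫_0^π -256*π*x^5/3 dx = -128*π^7/9;  ∫_0^π 832*π^2*x^4/9 dx = 832*π^7/45;
    ∫_0^π -128*π^3*x^3/3 dx = -32*π^7/3;  ∫_0^π 64*π^4*x^2/9 dx = 64*π^7/27.
  Sum: 256*π^7/63 − 128*π^7/9 + 832*π^7/45 − 32*π^7/3 + 64*π^7/27 = 32*π^7/945.
∫_0^π u² dx = 8*π^9/2835, so ||u||_L² = 2*sqrt(70)*π^(9/2)/315.
∫_0^π (u')² dx = 32*π^7/945, so ||u'||_L² = 4*sqrt(210)*π^(7/2)/315.
Ratio ||u||_L² / ||u'||_L² = sqrt(3)*π/6.
Sharp Poincaré constant on H^1_0(0, π) is C_P = L/π = 1, achieved by sin(x).
A polynomial bump cannot attain the sharp Poincaré constant (only the first sine eigenfunction does), so the ratio is strictly less than C_P, consistent with ||u||_L² ≤ C_P ||u'||_L².


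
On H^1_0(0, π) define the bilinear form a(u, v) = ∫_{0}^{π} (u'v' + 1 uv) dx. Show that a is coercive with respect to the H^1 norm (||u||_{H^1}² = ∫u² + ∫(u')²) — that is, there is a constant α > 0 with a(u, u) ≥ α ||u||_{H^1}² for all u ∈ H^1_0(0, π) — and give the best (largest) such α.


α = 1

Coercivity of a(·,·) on H^1_0(0, π) means a(u, u) ≥ α ||u||_{H^1}² for every u ∈ H^1_0.
The interval has length L = π, and Poincaré/coercivity depend only on L. Here a(u, u) = ∫(u')² + (1)·∫u².
Here c = 1 ≥ 1, so a(u,u) = ∫(u')² + c∫u² ≥ ∫(u')² + ∫u² = ||u||_{H^1}², i.e. α = 1 works. No larger α is possible: a(u,u) ≥ α||u||_{H^1}² means (1−α)∫(u')² ≥ (α−c)∫u², and for the modes u_n = sin(nπ(x−x₀)/L) (x₀ the left endpoint) one has ∫u_n²/∫(u_n')² = (L/(nπ))² → 0, so a(u_n,u_n)/||u_n||_{H^1}² → 1. Hence the optimal constant is α = 1.
Therefore α = 1.


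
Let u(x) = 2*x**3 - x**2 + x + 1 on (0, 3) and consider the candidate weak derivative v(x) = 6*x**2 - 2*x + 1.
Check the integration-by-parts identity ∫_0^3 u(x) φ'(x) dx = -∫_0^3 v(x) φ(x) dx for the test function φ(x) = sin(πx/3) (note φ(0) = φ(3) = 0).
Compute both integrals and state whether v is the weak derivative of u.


LHS = -150/π + 648/π^3, RHS = -150/π + 648/π^3. Yes, v = u' weakly.

u(x) = 2*x**3 - x**2 + x + 1, classical derivative u'(x) = 6*x**2 - 2*x + 1.
φ(x) = sin(πx/3), so φ'(x) = π*cos(π*x/3)/3.
Note φ(0) = φ(3) = 0, so the boundary term u·φ vanishes.
LHS = ∫_0^3 u(x) φ'(x) dx = ∫_0^3 (2*π*x^3*cos(π*x/3)/3 - π*x^2*cos(π*x/3)/3 + π*x*cos(π*x/3)/3 + π*cos(π*x/3)/3) dx. Term by term:
  ∫_0^3 π*cos(π*x/3)/3 dx = 0;  ∫_0^3 -π*x^2*cos(π*x/3)/3 dx = 18/π;  ∫_0^3 π*x*cos(π*x/3)/3 dx = -6/π;
  ∫_0^3 2*π*x^3*cos(π*x/3)/3 dx = -162/π + 648/π^3.
Sum: 0 + 18/π − 6/π + -162/π + 648/π^3 = -150/π + 648/π^3.
So LHS = -150/π + 648/π^3.
∫_0^3 v(x) φ(x) dx = ∫_0^3 (6*x^2*sin(π*x/3) - 2*x*sin(π*x/3) + sin(π*x/3)) dx. Term by term:
  ∫_0^3 -2*x*sin(π*x/3) dx = -18/π;  ∫_0^3 6*x^2*sin(π*x/3) dx = -648/π^3 + 162/π;  ∫_0^3 sin(π*x/3) dx = 6/π.
Sum: -18/π + -648/π^3 + 162/π + 6/π = -648/π^3 + 150/π.
So RHS = -∫_0^3 v(x) φ(x) dx = -150/π + 648/π^3.
LHS = RHS, so the identity holds for this test φ.
Moreover u is smooth here and v(x) = u'(x) = 6*x**2 - 2*x + 1 pointwise, so the identity holds for every test function. Hence v is the weak derivative of u.


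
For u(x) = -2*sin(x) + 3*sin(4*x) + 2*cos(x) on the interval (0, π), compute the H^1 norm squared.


||u||_{H^1(0,π)}^2 = 64/5 + 169*π/2

u'(x) = -2*sin(x) - 2*cos(x) + 12*cos(4*x).
Expand u² and (u')² and integrate term by term on (0, π), using: for integers n ≥ 1, ∫_0^π sin²(nx) dx = ∫_0^π cos²(nx) dx = π/2; for n ≠ n', ∫_0^π sin(nx)sin(n'x) dx = ∫_0^π cos(nx)cos(n'x) dx = 0; and by product-to-sum, ∫_0^π sin(nx)cos(n'x) dx = ½∫_0^π [sin((n+n')x) + sin((n−n')x)] dx, which is 0 when n+n' is even and 2n/(n²−n'²) when n+n' is odd (it need not vanish on (0, π)).
  u² squared terms: (-2)²·∫sin(x)² dx = 4·π/2 = 2*π;  (2)²·∫cos(x)² dx = 4·π/2 = 2*π;  (3)²·∫sin(4x)² dx = 9·π/2 = 9*π/2.
  u² cross terms: 2·(-2)·(2)·∫sin(x)·cos(x) dx = -8·(0) = 0;  2·(-2)·(3)·∫sin(x)·sin(4x) dx = -12·(0) = 0;  2·(2)·(3)·∫cos(x)·sin(4x) dx = 12·(8/15) = 32/5.
  So ∫_0^π u² dx = 2*π + 2*π + 9*π/2 + 0 + 0 + 32/5 = 32/5 + 17*π/2.
  (u')² squared terms: (-2)²·∫cos(x)² dx = 4·π/2 = 2*π;  (-2)²·∫sin(x)² dx = 4·π/2 = 2*π;  (12)²·∫cos(4x)² dx = 144·π/2 = 72*π.
  (u')² cross terms: 2·(-2)·(-2)·∫cos(x)·sin(x) dx = 8·(0) = 0;  2·(-2)·(12)·∫cos(x)·cos(4x) dx = -48·(0) = 0;  2·(-2)·(12)·∫sin(x)·cos(4x) dx = -48·(-2/15) = 32/5.
  So ∫_0^π (u')² dx = 2*π + 2*π + 72*π + 0 + 0 + 32/5 = 32/5 + 76*π.
||u||_{H^1}^2 = (32/5 + 17*π/2) + (32/5 + 76*π) = 64/5 + 169*π/2.


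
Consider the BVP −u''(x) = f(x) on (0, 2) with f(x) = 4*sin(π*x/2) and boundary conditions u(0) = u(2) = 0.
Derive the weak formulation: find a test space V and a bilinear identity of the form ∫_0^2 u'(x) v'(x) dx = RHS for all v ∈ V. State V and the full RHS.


V = H^1_0(0, 2) (so v(0) = v(2) = 0); weak form: ∫_0^2 u'v' dx = ∫_0^2 (4*sin(π*x/2)) v dx for all v ∈ V.

Multiply both sides by a test function v and integrate from 0 to 2:
  ∫_0^2 −u''(x) v(x) dx = ∫_0^2 f(x) v(x) dx.
Integrate the LHS by parts once:
  ∫_0^2 −u'' v dx = −[u'(x) v(x)]_0^2 + ∫_0^2 u'(x) v'(x) dx.
Thus ∫_0^2 u'(x) v'(x) dx = ∫_0^2 f(x) v(x) dx + [u'(x) v(x)]_0^2.
Choose V so that boundary terms are either known or forced to vanish.
u is Dirichlet: u(0) = u(2) = 0. Let V = H^1_0(0, 2); then v(0) = v(2) = 0, and [u' v]_0^2 = 0.
Weak formulation: find u (satisfying any essential BC) such that ∫_0^2 u'(x) v'(x) dx = ∫_0^2 f v dx for all v ∈ V.
Substituting f(x) = 4*sin(π*x/2), the right-hand side is ∫_0^2 (4*sin(π*x/2)) v dx.


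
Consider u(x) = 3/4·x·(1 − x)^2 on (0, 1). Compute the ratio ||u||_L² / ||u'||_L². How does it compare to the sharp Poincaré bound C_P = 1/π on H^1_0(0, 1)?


||u||_L² / ||u'||_L² = sqrt(14)/14 < C_P = 1/π.

u(x) = 3/4·x·(1 − x)^2, so u'(x) = 9*x^2/4 - 3*x + 3/4.
u(x) = 3/4·x·(1 − x)^2 vanishes at x = 0 and x = 1, so u ∈ H^1_0(0, 1). Differentiate via the product rule and integrate the resulting polynomials term by term.
  ∫_0^1 u² dx = ∫_0^1 (9*x^6/16 - 9*x^5/4 + 27*x^4/8 - 9*x^3/4 + 9*x^2/16) dx. Term by term:
    ∫_0^1 9*x^6/16 dx = 9/112;  ∫_0^1 -9*x^5/4 dx = -3/8;  ∫_0^1 27*x^4/8 dx = 27/40;
    ∫_0^1 -9*x^3/4 dx = -9/16;  ∫_0^1 9*x^2/16 dx = 3/16.
  Sum: 9/112 − 3/8 + 27/40 − 9/16 + 3/16 = 3/560.
  ∫_0^1 (u')² dx = ∫_0^1 (81*x^4/16 - 27*x^3/2 + 99*x^2/8 - 9*x/2 + 9/16) dx. Term by term:
    ∫_0^1 81*x^4/16 dx = 81/80;  ∫_0^1 -27*x^3/2 dx = -27/8;  ∫_0^1 99*x^2/8 dx = 33/8;
    ∫_0^1 -9*x/2 dx = -9/4;  ∫_0^1 9/16 dx = 9/16.
  Sum: 81/80 − 27/8 + 33/8 − 9/4 + 9/16 = 3/40.
∫_0^1 u² dx = 3/560, so ||u||_L² = sqrt(105)/140.
∫_0^1 (u')² dx = 3/40, so ||u'||_L² = sqrt(30)/20.
Ratio ||u||_L² / ||u'||_L² = sqrt(14)/14.
Sharp Poincaré constant on H^1_0(0, 1) is C_P = L/π = 1/π, achieved by sin(π·x).
A polynomial bump cannot attain the sharp Poincaré constant (only the first sine eigenfunction does), so the ratio is strictly less than C_P, consistent with ||u||_L² ≤ C_P ||u'||_L².


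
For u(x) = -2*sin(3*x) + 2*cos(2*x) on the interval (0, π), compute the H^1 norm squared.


||u||_{H^1(0,π)}^2 = -48 + 30*π

u'(x) = -4*sin(2*x) - 6*cos(3*x).
Expand u² and (u')² and integrate term by term on (0, π), using: for integers n ≥ 1, ∫_0^π sin²(nx) dx = ∫_0^π cos²(nx) dx = π/2; for n ≠ n', ∫_0^π sin(nx)sin(n'x) dx = ∫_0^π cos(nx)cos(n'x) dx = 0; and by product-to-sum, ∫_0^π sin(nx)cos(n'x) dx = ½∫_0^π [sin((n+n')x) + sin((n−n')x)] dx, which is 0 when n+n' is even and 2n/(n²−n'²) when n+n' is odd (it need not vanish on (0, π)).
  u² squared terms: (-2)²·∫sin(3x)² dx = 4·π/2 = 2*π;  (2)²·∫cos(2x)² dx = 4·π/2 = 2*π.
  u² cross terms: 2·(-2)·(2)·∫sin(3x)·cos(2x) dx = -8·(6/5) = -48/5.
  So ∫_0^π u² dx = 2*π + 2*π − 48/5 = -48/5 + 4*π.
  (u')² squared terms: (-6)²·∫cos(3x)² dx = 36·π/2 = 18*π;  (-4)²·∫sin(2x)² dx = 16·π/2 = 8*π.
  (u')² cross terms: 2·(-6)·(-4)·∫cos(3x)·sin(2x) dx = 48·(-4/5) = -192/5.
  So ∫_0^π (u')² dx = 18*π + 8*π − 192/5 = -192/5 + 26*π.
||u||_{H^1}^2 = (-48/5 + 4*π) + (-192/5 + 26*π) = -48 + 30*π.


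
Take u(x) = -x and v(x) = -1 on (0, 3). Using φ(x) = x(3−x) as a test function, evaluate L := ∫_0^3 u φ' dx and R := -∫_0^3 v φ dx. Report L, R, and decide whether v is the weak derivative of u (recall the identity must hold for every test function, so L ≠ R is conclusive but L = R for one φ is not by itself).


LHS = 9/2, RHS = 9/2. Yes, v = u' weakly.

u(x) = -x, classical derivative u'(x) = -1.
φ(x) = x(3−x), so φ'(x) = 3 - 2*x.
Note φ(0) = φ(3) = 0, so the boundary term u·φ vanishes.
LHS = ∫_0^3 u(x) φ'(x) dx = ∫_0^3 (2*x^2 - 3*x) dx. Term by term:
  ∫_0^3 2*x^2 dx = 18;  ∫_0^3 -3*x dx = -27/2.
Sum: 18 − 27/2 = 9/2.
So LHS = 9/2.
∫_0^3 v(x) φ(x) dx = ∫_0^3 (x^2 - 3*x) dx. Term by term:
  ∫_0^3 x^2 dx = 9;  ∫_0^3 -3*x dx = -27/2.
Sum: 9 − 27/2 = -9/2.
So RHS = -∫_0^3 v(x) φ(x) dx = 9/2.
LHS = RHS, so the identity holds for this test φ.
Moreover u is smooth here and v(x) = u'(x) = -1 pointwise, so the identity holds for every test function. Hence v is the weak derivative of u.


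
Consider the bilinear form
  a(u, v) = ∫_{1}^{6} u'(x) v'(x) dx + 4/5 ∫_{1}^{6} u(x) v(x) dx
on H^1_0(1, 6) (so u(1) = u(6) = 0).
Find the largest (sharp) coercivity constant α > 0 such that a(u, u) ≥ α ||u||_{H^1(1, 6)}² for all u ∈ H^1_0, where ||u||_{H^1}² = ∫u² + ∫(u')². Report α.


α = (π^2 + 20)/(π^2 + 25)

Coercivity of a(·,·) on H^1_0(1, 6) means a(u, u) ≥ α ||u||_{H^1}² for every u ∈ H^1_0.
The interval has length L = 5, and Poincaré/coercivity depend only on L. Here a(u, u) = ∫(u')² + (4/5)·∫u².
Here 0 < c = 4/5 < 1. The condition a(u,u) ≥ α||u||_{H^1}² reads (1−α)∫(u')² ≥ (α−c)∫u². Any admissible α is ≤ 1 (rapidly oscillating u have ∫u²/∫(u')² → 0), and α = 1 would force 0 ≥ (1−c)∫u², impossible since c < 1; so 1−α > 0. By the sharp Poincaré inequality on H^1_0 of an interval of length L, ∫(u')² ≥ (π/L)²∫u² with equality for the first sine mode sin(π(x−x₀)/L) (x₀ the left endpoint), so the inequality holds for all u iff (1−α)(π/L)² ≥ α − c, i.e. α ≤ ((π/L)² + c)/((π/L)² + 1) = (1 + c(L/π)²)/(1 + (L/π)²). With (π/L)² = π^2/25 and c = 4/5, the largest admissible constant is α = ((π/L)² + c)/((π/L)² + 1).
Simplifying, α = (π^2 + 20)/(π^2 + 25).


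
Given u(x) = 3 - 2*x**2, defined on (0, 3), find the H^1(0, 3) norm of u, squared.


||u||_{H^1}^2 = 1287/5

The H^1 norm (squared) on an interval (0, L) is
  ||u||_{H^1}^2 = ∫_0^L u(x)^2 dx + ∫_0^L u'(x)^2 dx.
Compute u'(x) = -4*x.
Then u(x)^2 = 4*x**4 - 12*x**2 + 9 and u'(x)^2 = 16*x**2.
Integrate each monomial from 0 to 3 using ∫_0^3 c·x^n dx = c·3^(n+1)/(n+1):
  ∫_0^3 u(x)^2 dx = ∫_0^3 (4*x^4 - 12*x^2 + 9) dx. Term by term:
    ∫_0^3 4*x^4 dx = 972/5;  ∫_0^3 -12*x^2 dx = -108;  ∫_0^3 9 dx = 27.
  Sum: 972/5 − 108 + 27 = 567/5.
  ∫_0^3 u'(x)^2 dx = ∫_0^3 (16*x^2) dx. Term by term:
    ∫_0^3 16*x^2 dx = 144.
Adding: ||u||_{H^1}^2 = 567/5 + 144 = 1287/5.


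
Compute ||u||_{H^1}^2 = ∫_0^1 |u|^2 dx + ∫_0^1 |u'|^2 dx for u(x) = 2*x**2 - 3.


||u||_{H^1}^2 = 167/15

The H^1 norm (squared) on an interval (0, L) is
  ||u||_{H^1}^2 = ∫_0^L u(x)^2 dx + ∫_0^L u'(x)^2 dx.
Compute u'(x) = 4*x.
Then u(x)^2 = 4*x**4 - 12*x**2 + 9 and u'(x)^2 = 16*x**2.
Integrate each monomial from 0 to 1 using ∫_0^1 c·x^n dx = c·1^(n+1)/(n+1):
  ∫_0^1 u(x)^2 dx = ∫_0^1 (4*x^4 - 12*x^2 + 9) dx. Term by term:
    ∫_0^1 4*x^4 dx = 4/5;  ∫_0^1 -12*x^2 dx = -4;  ∫_0^1 9 dx = 9.
  Sum: 4/5 − 4 + 9 = 29/5.
  ∫_0^1 u'(x)^2 dx = ∫_0^1 (16*x^2) dx. Term by term:
    ∫_0^1 16*x^2 dx = 16/3.
Adding: ||u||_{H^1}^2 = 29/5 + 16/3 = 167/15.


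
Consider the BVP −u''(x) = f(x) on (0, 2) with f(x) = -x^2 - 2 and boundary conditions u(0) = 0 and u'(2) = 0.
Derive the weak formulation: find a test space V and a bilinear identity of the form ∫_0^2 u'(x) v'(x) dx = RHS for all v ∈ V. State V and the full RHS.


V = {v ∈ H^1(0, 2) : v(0) = 0} (test functions vanish at x = 0 where u is specified); weak form: ∫_0^2 u'v' dx = ∫_0^2 (-x^2 - 2) v dx for all v ∈ V.

Multiply both sides by a test function v and integrate from 0 to 2:
  ∫_0^2 −u''(x) v(x) dx = ∫_0^2 f(x) v(x) dx.
Integrate the LHS by parts once:
  ∫_0^2 −u'' v dx = −[u'(x) v(x)]_0^2 + ∫_0^2 u'(x) v'(x) dx.
Thus ∫_0^2 u'(x) v'(x) dx = ∫_0^2 f(x) v(x) dx + [u'(x) v(x)]_0^2.
Choose V so that boundary terms are either known or forced to vanish.
Mixed BC: u(0) = 0 (Dirichlet) and u'(2) = 0 (Neumann). Define V = {v ∈ H^1(0, 2) : v(0) = 0}. Then [u' v]_0^2 = u'(2)·v(2) − u'(0)·0 = 0.
Weak formulation: find u (satisfying any essential BC) such that ∫_0^2 u'(x) v'(x) dx = ∫_0^2 f v dx for all v ∈ V (Dirichlet at 0 absorbed into V; the Neumann datum at x = 2 is zero, so no boundary term remains).
Substituting f(x) = -x^2 - 2, the right-hand side is ∫_0^2 (-x^2 - 2) v dx.


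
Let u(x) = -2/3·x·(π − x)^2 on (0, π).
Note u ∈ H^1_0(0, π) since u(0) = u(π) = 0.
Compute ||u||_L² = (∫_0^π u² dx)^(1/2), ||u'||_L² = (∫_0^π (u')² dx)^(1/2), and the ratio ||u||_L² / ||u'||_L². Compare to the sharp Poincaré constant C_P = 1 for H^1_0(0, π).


||u||_L² / ||u'||_L² = sqrt(14)*π/14 < C_P = 1.

u(x) = -2/3·x·(π − x)^2, so u'(x) = 2*(π - 3*x)*(x - π)/3.
u(x) = -2/3·x·(π − x)^2 vanishes at x = 0 and x = π, so u ∈ H^1_0(0, π). Differentiate via the product rule and integrate the resulting polynomials term by term.
  ∫_0^π u² dx = ∫_0^π (4*x^6/9 - 16*π*x^5/9 + 8*π^2*x^4/3 - 16*π^3*x^3/9 + 4*π^4*x^2/9) dx. Term by term:
    ∫_0^π 4*x^6/9 dx = 4*π^7/63;  ∫_0^π -16*π*x^5/9 dx = -8*π^7/27;  ∫_0^π 8*π^2*x^4/3 dx = 8*π^7/15;
    ∫_0^π -16*π^3*x^3/9 dx = -4*π^7/9;  ∫_0^π 4*π^4*x^2/9 dx = 4*π^7/27.
  Sum: 4*π^7/63 − 8*π^7/27 + 8*π^7/15 − 4*π^7/9 + 4*π^7/27 = 4*π^7/945.
  ∫_0^π (u')² dx = ∫_0^π (4*x^4 - 32*π*x^3/3 + 88*π^2*x^2/9 - 32*π^3*x/9 + 4*π^4/9) dx. Term by term:
    ∫_0^π 4*x^4 dx = 4*π^5/5;  ∫_0^π -32*π*x^3/3 dx = -8*π^5/3;  ∫_0^π 88*π^2*x^2/9 dx = 88*π^5/27;
    ∫_0^π -32*π^3*x/9 dx = -16*π^5/9;  ∫_0^π 4*π^4/9 dx = 4*π^5/9.
  Sum: 4*π^5/5 − 8*π^5/3 + 88*π^5/27 − 16*π^5/9 + 4*π^5/9 = 8*π^5/135.
∫_0^π u² dx = 4*π^7/945, so ||u||_L² = 2*sqrt(105)*π^(7/2)/315.
∫_0^π (u')² dx = 8*π^5/135, so ||u'||_L² = 2*sqrt(30)*π^(5/2)/45.
Ratio ||u||_L² / ||u'||_L² = sqrt(14)*π/14.
Sharp Poincaré constant on H^1_0(0, π) is C_P = L/π = 1, achieved by sin(x).
A polynomial bump cannot attain the sharp Poincaré constant (only the first sine eigenfunction does), so the ratio is strictly less than C_P, consistent with ||u||_L² ≤ C_P ||u'||_L².


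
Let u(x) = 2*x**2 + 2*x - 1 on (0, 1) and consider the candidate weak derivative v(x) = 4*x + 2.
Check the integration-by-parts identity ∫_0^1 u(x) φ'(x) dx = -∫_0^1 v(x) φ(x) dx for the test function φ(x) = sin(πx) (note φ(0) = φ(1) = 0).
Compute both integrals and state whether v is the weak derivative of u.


LHS = -8/π, RHS = -8/π. Yes, v = u' weakly.

u(x) = 2*x**2 + 2*x - 1, classical derivative u'(x) = 4*x + 2.
φ(x) = sin(πx), so φ'(x) = π*cos(π*x).
Note φ(0) = φ(1) = 0, so the boundary term u·φ vanishes.
LHS = ∫_0^1 u(x) φ'(x) dx = ∫_0^1 (2*π*x^2*cos(π*x) + 2*π*x*cos(π*x) - π*cos(π*x)) dx. Term by term:
  ∫_0^1 -π*cos(π*x) dx = 0;  ∫_0^1 2*π*x*cos(π*x) dx = -4/π;  ∫_0^1 2*π*x^2*cos(π*x) dx = -4/π.
Sum: 0 − 4/π − 4/π = -8/π.
So LHS = -8/π.
∫_0^1 v(x) φ(x) dx = ∫_0^1 (4*x*sin(π*x) + 2*sin(π*x)) dx. Term by term:
  ∫_0^1 2*sin(π*x) dx = 4/π;  ∫_0^1 4*x*sin(π*x) dx = 4/π.
Sum: 4/π + 4/π = 8/π.
So RHS = -∫_0^1 v(x) φ(x) dx = -8/π.
LHS = RHS, so the identity holds for this test φ.
Moreover u is smooth here and v(x) = u'(x) = 4*x + 2 pointwise, so the identity holds for every test function. Hence v is the weak derivative of u.


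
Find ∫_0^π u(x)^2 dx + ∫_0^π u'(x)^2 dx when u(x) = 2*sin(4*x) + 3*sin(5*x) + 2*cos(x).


||u||_{H^1(0,π)}^2 = 128/15 + 155*π

u'(x) = -2*sin(x) + 8*cos(4*x) + 15*cos(5*x).
Expand u² and (u')² and integrate term by term on (0, π), using: for integers n ≥ 1, ∫_0^π sin²(nx) dx = ∫_0^π cos²(nx) dx = π/2; for n ≠ n', ∫_0^π sin(nx)sin(n'x) dx = ∫_0^π cos(nx)cos(n'x) dx = 0; and by product-to-sum, ∫_0^π sin(nx)cos(n'x) dx = ½∫_0^π [sin((n+n')x) + sin((n−n')x)] dx, which is 0 when n+n' is even and 2n/(n²−n'²) when n+n' is odd (it need not vanish on (0, π)).
  u² squared terms: (2)²·∫cos(x)² dx = 4·π/2 = 2*π;  (2)²·∫sin(4x)² dx = 4·π/2 = 2*π;  (3)²·∫sin(5x)² dx = 9·π/2 = 9*π/2.
  u² cross terms: 2·(2)·(2)·∫cos(x)·sin(4x) dx = 8·(8/15) = 64/15;  2·(2)·(3)·∫cos(x)·sin(5x) dx = 12·(0) = 0;  2·(2)·(3)·∫sin(4x)·sin(5x) dx = 12·(0) = 0.
  So ∫_0^π u² dx = 2*π + 2*π + 9*π/2 + 64/15 + 0 + 0 = 64/15 + 17*π/2.
  (u')² squared terms: (-2)²·∫sin(x)² dx = 4·π/2 = 2*π;  (8)²·∫cos(4x)² dx = 64·π/2 = 32*π;  (15)²·∫cos(5x)² dx = 225·π/2 = 225*π/2.
  (u')² cross terms: 2·(-2)·(8)·∫sin(x)·cos(4x) dx = -32·(-2/15) = 64/15;  2·(-2)·(15)·∫sin(x)·cos(5x) dx = -60·(0) = 0;  2·(8)·(15)·∫cos(4x)·cos(5x) dx = 240·(0) = 0.
  So ∫_0^π (u')² dx = 2*π + 32*π + 225*π/2 + 64/15 + 0 + 0 = 64/15 + 293*π/2.
||u||_{H^1}^2 = (64/15 + 17*π/2) + (64/15 + 293*π/2) = 128/15 + 155*π.
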